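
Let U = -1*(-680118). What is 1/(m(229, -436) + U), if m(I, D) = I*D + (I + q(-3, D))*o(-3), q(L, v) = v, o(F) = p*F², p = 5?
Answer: 1/570959 ≈ 1.7514e-6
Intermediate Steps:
U = 680118
o(F) = 5*F²
m(I, D) = 45*D + 45*I + D*I (m(I, D) = I*D + (I + D)*(5*(-3)²) = D*I + (D + I)*(5*9) = D*I + (D + I)*45 = D*I + (45*D + 45*I) = 45*D + 45*I + D*I)
1/(m(229, -436) + U) = 1/((45*(-436) + 45*229 - 436*229) + 680118) = 1/((-19620 + 10305 - 99844) + 680118) = 1/(-109159 + 680118) = 1/570959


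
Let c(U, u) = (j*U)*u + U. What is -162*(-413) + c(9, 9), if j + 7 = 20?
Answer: 67968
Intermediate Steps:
j = 13 (j = -7 + 20 = 13)
c(U, u) = U + 13*U*u (c(U, u) = (13*U)*u + U = 13*U*u + U = U + 13*U*u)
-162*(-413) + c(9, 9) = -162*(-413) + 9*(1 + 13*9) = 66906 + 9*(1 + 117) = 66906 + 9*118 = 66906 + 1062 = 67968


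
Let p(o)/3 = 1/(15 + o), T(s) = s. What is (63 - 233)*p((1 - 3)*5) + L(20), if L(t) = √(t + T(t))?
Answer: -102 + 2*√10 ≈ -95.675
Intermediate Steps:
L(t) = √2*√t (L(t) = √(t + t) = √(2*t) = √2*√t)
p(o) = 3/(15 + o)
(63 - 233)*p((1 - 3)*5) + L(20) = (63 - 233)*(3/(15 + (1 - 3)*5)) + √2*√20 = -510/(15 - 2*5) + √2*(2*√5) = -510/(15 - 10) + 2*√10 = -510/5 + 2*√10 = -170*⅗ + 2*√10 = -102 + 2*√10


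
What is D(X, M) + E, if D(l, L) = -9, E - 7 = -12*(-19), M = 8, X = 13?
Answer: 226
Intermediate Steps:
E = 235 (E = 7 - 12*(-19) = 7 + 228 = 235)
D(X, M) + E = -9 + 235 = 226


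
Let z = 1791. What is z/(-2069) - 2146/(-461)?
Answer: 3614423/953809 ≈ 3.7895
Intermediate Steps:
z/(-2069) - 2146/(-461) = 1791/(-2069) - 2146/(-461) = 1791*(-1/2069) - 2146*(-1/461) = -1791/2069 + 2146/461 = 3614423/953809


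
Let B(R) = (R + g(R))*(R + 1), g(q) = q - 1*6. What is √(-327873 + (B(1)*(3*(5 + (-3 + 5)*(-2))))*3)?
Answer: I*√327945 ≈ 572.67*I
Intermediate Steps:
g(q) = -6 + q (g(q) = q - 6 = -6 + q)
B(R) = (1 + R)*(-6 + 2*R) (B(R) = (R + (-6 + R))*(R + 1) = (-6 + 2*R)*(1 + R) = (1 + R)*(-6 + 2*R))
√(-327873 + (B(1)*(3*(5 + (-3 + 5)*(-2))))*3) = √(-327873 + ((-6 - 4*1 + 2*1²)*(3*(5 + (-3 + 5)*(-2))))*3) = √(-327873 + ((-6 - 4 + 2*1)*(3*(5 + 2*(-2))))*3) = √(-327873 + ((-6 - 4 + 2)*(3*(5 - 4)))*3) = √(-327873 - 24*3) = √(-327873 - 72) = √(-327945) = I*√327945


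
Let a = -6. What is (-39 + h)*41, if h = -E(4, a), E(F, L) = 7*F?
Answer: -2747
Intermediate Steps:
h = -28 (h = -7*4 = -1*28 = -28)
(-39 + h)*41 = (-39 - 28)*41 = -67*41 = -2747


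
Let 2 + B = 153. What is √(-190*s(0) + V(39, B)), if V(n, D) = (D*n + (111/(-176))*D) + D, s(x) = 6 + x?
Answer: √9302029/44 ≈ 69.316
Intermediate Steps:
B = 151 (B = -2 + 153 = 151)
V(n, D) = 65*D/176 + D*n (V(n, D) = (D*n + (111*(-1/176))*D) + D = (D*n - 111*D/176) + D = (-111*D/176 + D*n) + D = 65*D/176 + D*n)
√(-190*s(0) + V(39, B)) = √(-190*(6 + 0) + (1/176)*151*(65 + 176*39)) = √(-190*6 + (1/176)*151*(65 + 6864)) = √(-1140 + (1/176)*151*6929) = √(-1140 + 1046279/176) = √(845639/176) = √9302029/44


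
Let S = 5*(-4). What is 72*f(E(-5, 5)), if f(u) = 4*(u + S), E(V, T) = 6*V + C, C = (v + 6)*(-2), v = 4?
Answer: -20160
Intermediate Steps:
C = -20 (C = (4 + 6)*(-2) = 10*(-2) = -20)
E(V, T) = -20 + 6*V (E(V, T) = 6*V - 20 = -20 + 6*V)
S = -20
f(u) = -80 + 4*u (f(u) = 4*(u - 20) = 4*(-20 + u) = -80 + 4*u)
72*f(E(-5, 5)) = 72*(-80 + 4*(-20 + 6*(-5))) = 72*(-80 + 4*(-20 - 30)) = 72*(-80 + 4*(-50)) = 72*(-80 - 200) = 72*(-280) = -20160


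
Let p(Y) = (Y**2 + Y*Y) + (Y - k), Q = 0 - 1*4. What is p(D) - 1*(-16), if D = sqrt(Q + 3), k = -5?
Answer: 19 + I ≈ 19.0 + 1.0*I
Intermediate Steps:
Q = -4 (Q = 0 - 4 = -4)
D = I (D = sqrt(-4 + 3) = sqrt(-1) = I ≈ 1.0*I)
p(Y) = 5 + Y + 2*Y**2 (p(Y) = (Y**2 + Y*Y) + (Y - 1*(-5)) = (Y**2 + Y**2) + (Y + 5) = 2*Y**2 + (5 + Y) = 5 + Y + 2*Y**2)
p(D) - 1*(-16) = (5 + I + 2*I**2) - 1*(-16) = (5 + I + 2*(-1)) + 16 = (5 + I - 2) + 16 = (3 + I) + 16 = 19 + I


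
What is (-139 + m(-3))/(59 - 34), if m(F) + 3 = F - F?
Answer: -142/25 ≈ -5.6800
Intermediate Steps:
m(F) = -3 (m(F) = -3 + (F - F) = -3 + 0 = -3)
(-139 + m(-3))/(59 - 34) = (-139 - 3)/(59 - 34) = -142/25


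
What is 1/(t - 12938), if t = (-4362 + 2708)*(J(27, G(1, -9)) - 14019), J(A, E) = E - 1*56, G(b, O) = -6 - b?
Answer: 1/23278690 ≈ 4.2958e-8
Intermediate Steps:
J(A, E) = -56 + E (J(A, E) = E - 56 = -56 + E)
t = 23291628 (t = (-4362 + 2708)*((-56 + (-6 - 1*1)) - 14019) = -1654*((-56 + (-6 - 1)) - 14019) = -1654*((-56 - 7) - 14019) = -1654*(-63 - 14019) = -1654*(-14082) = 23291628)
1/(t - 12938) = 1/(23291628 - 12938) = 1/23278690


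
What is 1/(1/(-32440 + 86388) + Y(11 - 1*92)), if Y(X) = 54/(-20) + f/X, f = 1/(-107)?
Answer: -2337836580/6311845691 ≈ -0.37039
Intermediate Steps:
f = -1/107 ≈ -0.0093458
Y(X) = -27/10 - 1/(107*X) (Y(X) = 54/(-20) - 1/(107*X) = 54*(-1/20) - 1/(107*X) = -27/10 - 1/(107*X))
1/(1/(-32440 + 86388) + Y(11 - 1*92)) = 1/(1/(-32440 + 86388) + (-10 - 2889*(11 - 1*92))/(1070*(11 - 1*92))) = 1/(1/53948 + (-10 - 2889*(11 - 92))/(1070*(11 - 92))) = 1/(1/53948 + (1/1070)*(-10 - 2889*(-81))/(-81)) = 1/(1/53948 + (1/1070)*(-1/81)*(-10 + 234009)) = 1/(1/53948 + (1/1070)*(-1/81)*233999) = 1/(1/53948 - 233999/86670) = 1/(-6311845691/2337836580) = -2337836580/6311845691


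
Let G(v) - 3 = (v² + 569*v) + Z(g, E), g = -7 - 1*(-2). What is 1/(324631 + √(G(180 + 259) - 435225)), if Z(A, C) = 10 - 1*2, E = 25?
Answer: 324631/105385278863 - √7298/105385278863 ≈ 3.0796e-6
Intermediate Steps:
g = -5 (g = -7 + 2 = -5)
Z(A, C) = 8 (Z(A, C) = 10 - 2 = 8)
G(v) = 11 + v² + 569*v (G(v) = 3 + ((v² + 569*v) + 8) = 3 + (8 + v² + 569*v) = 11 + v² + 569*v)
1/(324631 + √(G(180 + 259) - 435225)) = 1/(324631 + √((11 + (180 + 259)² + 569*(180 + 259)) - 435225)) = 1/(324631 + √((11 + 439² + 569*439) - 435225)) = 1/(324631 + √((11 + 192721 + 249791) - 435225)) = 1/(324631 + √(442523 - 435225)) = 1/(324631 + √7298)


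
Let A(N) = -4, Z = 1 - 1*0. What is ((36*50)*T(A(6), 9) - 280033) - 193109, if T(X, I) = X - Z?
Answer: -482142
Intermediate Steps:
Z = 1 (Z = 1 + 0 = 1)
T(X, I) = -1 + X (T(X, I) = X - 1*1 = X - 1 = -1 + X)
((36*50)*T(A(6), 9) - 280033) - 193109 = ((36*50)*(-1 - 4) - 280033) - 193109 = (1800*(-5) - 280033) - 193109 = (-9000 - 280033) - 193109 = -289033 - 193109 = -482142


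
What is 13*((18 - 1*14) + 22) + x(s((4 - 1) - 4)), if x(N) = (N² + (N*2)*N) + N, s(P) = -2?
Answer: 348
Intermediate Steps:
x(N) = N + 3*N² (x(N) = (N² + (2*N)*N) + N = (N² + 2*N²) + N = 3*N² + N = N + 3*N²)
13*((18 - 1*14) + 22) + x(s((4 - 1) - 4)) = 13*((18 - 1*14) + 22) - 2*(1 + 3*(-2)) = 13*((18 - 14) + 22) - 2*(1 - 6) = 13*(4 + 22) - 2*(-5) = 13*26 + 10 = 338 + 10 = 348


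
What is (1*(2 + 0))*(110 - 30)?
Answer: 160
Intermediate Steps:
(1*(2 + 0))*(110 - 30) = (1*2)*80 = 2*80 = 160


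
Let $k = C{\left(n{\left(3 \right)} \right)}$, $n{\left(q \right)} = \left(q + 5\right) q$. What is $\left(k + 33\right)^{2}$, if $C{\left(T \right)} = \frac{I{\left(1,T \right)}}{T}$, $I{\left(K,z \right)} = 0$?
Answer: $1089$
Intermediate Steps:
$n{\left(q \right)} = q \left(5 + q\right)$ ($n{\left(q \right)} = \left(5 + q\right) q = q \left(5 + q\right)$)
$C{\left(T \right)} = 0$ ($C{\left(T \right)} = \frac{0}{T} = 0$)
$k = 0$
$\left(k + 33\right)^{2} = \left(0 + 33\right)^{2} = 33^{2} = 1089$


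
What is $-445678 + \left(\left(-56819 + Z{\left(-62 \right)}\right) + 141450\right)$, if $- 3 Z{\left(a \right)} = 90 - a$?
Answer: $- \frac{1083293}{3} \approx -3.611 \cdot 10^{5}$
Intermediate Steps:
$Z{\left(a \right)} = -30 + \frac{a}{3}$ ($Z{\left(a \right)} = - \frac{90 - a}{3} = -30 + \frac{a}{3}$)
$-445678 + \left(\left(-56819 + Z{\left(-62 \right)}\right) + 141450\right) = -445678 + \left(\left(-56819 + \left(-30 + \frac{1}{3} \left(-62\right)\right)\right) + 141450\right) = -445678 + \left(\left(-56819 - \frac{152}{3}\right) + 141450\right) = -445678 + \left(- \frac{170609}{3} + 141450\right) = -445678 + \frac{253741}{3} = - \frac{1083293}{3}$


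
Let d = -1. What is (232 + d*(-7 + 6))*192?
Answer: 44736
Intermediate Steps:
(232 + d*(-7 + 6))*192 = (232 - (-7 + 6))*192 = (232 - 1*(-1))*192 = (232 + 1)*192 = 233*192 = 44736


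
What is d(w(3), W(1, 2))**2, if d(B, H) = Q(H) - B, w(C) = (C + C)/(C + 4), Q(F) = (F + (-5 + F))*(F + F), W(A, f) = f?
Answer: 1156/49 ≈ 23.592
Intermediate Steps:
Q(F) = 2*F*(-5 + 2*F) (Q(F) = (-5 + 2*F)*(2*F) = 2*F*(-5 + 2*F))
w(C) = 2*C/(4 + C) (w(C) = (2*C)/(4 + C) = 2*C/(4 + C))
d(B, H) = -B + 2*H*(-5 + 2*H) (d(B, H) = 2*H*(-5 + 2*H) - B = -B + 2*H*(-5 + 2*H))
d(w(3), W(1, 2))**2 = (-2*3/(4 + 3) + 2*2*(-5 + 2*2))**2 = (-2*3/7 + 2*2*(-5 + 4))**2 = (-2*3/7 + 2*2*(-1))**2 = (-1*6/7 - 4)**2 = (-6/7 - 4)**2 = (-34/7)**2 = 1156/49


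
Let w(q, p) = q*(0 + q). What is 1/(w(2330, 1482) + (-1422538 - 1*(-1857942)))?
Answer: 1/5864304 ≈ 1.7052e-7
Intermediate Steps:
w(q, p) = q² (w(q, p) = q*q = q²)
1/(w(2330, 1482) + (-1422538 - 1*(-1857942))) = 1/(2330² + (-1422538 - 1*(-1857942))) = 1/(5428900 + (-1422538 + 1857942)) = 1/(5428900 + 435404) = 1/5864304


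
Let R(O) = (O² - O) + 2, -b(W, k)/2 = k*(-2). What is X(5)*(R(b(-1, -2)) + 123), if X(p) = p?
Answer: 985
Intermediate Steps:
b(W, k) = 4*k (b(W, k) = -2*k*(-2) = -(-4)*k = 4*k)
R(O) = 2 + O² - O
X(5)*(R(b(-1, -2)) + 123) = 5*((2 + (4*(-2))² - 4*(-2)) + 123) = 5*((2 + (-8)² - 1*(-8)) + 123) = 5*((2 + 64 + 8) + 123) = 5*(74 + 123) = 5*197 = 985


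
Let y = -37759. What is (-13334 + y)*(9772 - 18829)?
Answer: 462749301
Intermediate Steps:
(-13334 + y)*(9772 - 18829) = (-13334 - 37759)*(9772 - 18829) = -51093*(-9057) = 462749301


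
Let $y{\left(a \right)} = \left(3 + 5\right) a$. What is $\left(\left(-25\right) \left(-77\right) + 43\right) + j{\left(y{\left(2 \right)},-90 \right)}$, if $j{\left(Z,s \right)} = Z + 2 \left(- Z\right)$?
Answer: $1952$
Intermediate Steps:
$y{\left(a \right)} = 8 a$
$j{\left(Z,s \right)} = - Z$ ($j{\left(Z,s \right)} = Z - 2 Z = - Z$)
$\left(\left(-25\right) \left(-77\right) + 43\right) + j{\left(y{\left(2 \right)},-90 \right)} = \left(\left(-25\right) \left(-77\right) + 43\right) - 8 \cdot 2 = \left(1925 + 43\right) - 16 = 1968 - 16 = 1952$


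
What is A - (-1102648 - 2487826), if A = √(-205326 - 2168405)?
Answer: 3590474 + I*√2373731 ≈ 3.5905e+6 + 1540.7*I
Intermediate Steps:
A = I*√2373731 (A = √(-2373731) = I*√2373731 ≈ 1540.7*I)
A - (-1102648 - 2487826) = I*√2373731 - (-1102648 - 2487826) = I*√2373731 - 1*(-3590474) = I*√2373731 + 3590474 = 3590474 + I*√2373731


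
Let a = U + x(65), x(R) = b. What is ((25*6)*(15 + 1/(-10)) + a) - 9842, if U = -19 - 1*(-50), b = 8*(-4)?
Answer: -7608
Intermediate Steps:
b = -32
x(R) = -32
U = 31 (U = -19 + 50 = 31)
a = -1 (a = 31 - 32 = -1)
((25*6)*(15 + 1/(-10)) + a) - 9842 = ((25*6)*(15 + 1/(-10)) - 1) - 9842 = (150*(15 - ⅒) - 1) - 9842 = (150*(149/10) - 1) - 9842 = (2235 - 1) - 9842 = 2234 - 9842 = -7608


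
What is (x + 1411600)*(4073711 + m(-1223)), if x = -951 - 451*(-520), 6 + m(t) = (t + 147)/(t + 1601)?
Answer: 1266664486135483/189 ≈ 6.7019e+12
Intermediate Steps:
m(t) = -6 + (147 + t)/(1601 + t) (m(t) = -6 + (t + 147)/(t + 1601) = -6 + (147 + t)/(1601 + t))
x = 233569 (x = -951 + 234520 = 233569)
(x + 1411600)*(4073711 + m(-1223)) = (233569 + 1411600)*(4073711 + (-9459 - 5*(-1223))/(1601 - 1223)) = 1645169*(4073711 + (-9459 + 6115)/378) = 1645169*(4073711 + (1/378)*(-3344)) = 1645169*(4073711 - 1672/189) = 1645169*(769929707/189) = 1266664486135483/189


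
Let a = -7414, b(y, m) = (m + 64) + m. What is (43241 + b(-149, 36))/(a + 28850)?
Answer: 43377/21436 ≈ 2.0236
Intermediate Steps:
b(y, m) = 64 + 2*m (b(y, m) = (64 + m) + m = 64 + 2*m)
(43241 + b(-149, 36))/(a + 28850) = (43241 + (64 + 2*36))/(-7414 + 28850) = (43241 + (64 + 72))/21436 = (43241 + 136)*(1/21436) = 43377*(1/21436) = 43377/21436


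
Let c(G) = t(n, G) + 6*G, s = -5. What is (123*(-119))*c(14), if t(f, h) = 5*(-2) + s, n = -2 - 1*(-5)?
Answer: -1009953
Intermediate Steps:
n = 3 (n = -2 + 5 = 3)
t(f, h) = -15 (t(f, h) = 5*(-2) - 5 = -10 - 5 = -15)
c(G) = -15 + 6*G
(123*(-119))*c(14) = (123*(-119))*(-15 + 6*14) = -14637*(-15 + 84) = -14637*69 = -1009953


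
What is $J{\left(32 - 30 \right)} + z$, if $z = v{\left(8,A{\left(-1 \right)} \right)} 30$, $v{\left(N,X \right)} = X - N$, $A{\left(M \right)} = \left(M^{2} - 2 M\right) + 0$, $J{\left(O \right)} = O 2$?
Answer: $-146$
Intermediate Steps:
$J{\left(O \right)} = 2 O$
$A{\left(M \right)} = M^{2} - 2 M$
$z = -150$ ($z = \left(- (-2 - 1) - 8\right) 30 = \left(\left(-1\right) \left(-3\right) - 8\right) 30 = \left(3 - 8\right) 30 = \left(-5\right) 30 = -150$)
$J{\left(32 - 30 \right)} + z = 2 \left(32 - 30\right) - 150 = 2 \cdot 2 - 150 = 4 - 150 = -146$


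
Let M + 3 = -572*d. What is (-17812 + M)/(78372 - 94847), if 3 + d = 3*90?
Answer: 170539/16475 ≈ 10.351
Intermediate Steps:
d = 267 (d = -3 + 3*90 = -3 + 270 = 267)
M = -152727 (M = -3 - 572*267 = -3 - 152724 = -152727)
(-17812 + M)/(78372 - 94847) = (-17812 - 152727)/(78372 - 94847) = -170539/(-16475) = -170539*(-1/16475) = 170539/16475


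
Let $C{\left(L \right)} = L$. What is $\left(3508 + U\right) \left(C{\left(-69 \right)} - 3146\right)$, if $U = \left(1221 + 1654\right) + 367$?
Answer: $-21701250$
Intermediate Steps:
$U = 3242$ ($U = 2875 + 367 = 3242$)
$\left(3508 + U\right) \left(C{\left(-69 \right)} - 3146\right) = \left(3508 + 3242\right) \left(-69 - 3146\right) = 6750 \left(-3215\right) = -21701250$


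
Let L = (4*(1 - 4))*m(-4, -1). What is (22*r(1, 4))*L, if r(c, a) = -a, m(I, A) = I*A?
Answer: 4224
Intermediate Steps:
m(I, A) = A*I
L = -48 (L = (4*(1 - 4))*(-1*(-4)) = (4*(-3))*4 = -12*4 = -48)
(22*r(1, 4))*L = (22*(-1*4))*(-48) = (22*(-4))*(-48) = -88*(-48) = 4224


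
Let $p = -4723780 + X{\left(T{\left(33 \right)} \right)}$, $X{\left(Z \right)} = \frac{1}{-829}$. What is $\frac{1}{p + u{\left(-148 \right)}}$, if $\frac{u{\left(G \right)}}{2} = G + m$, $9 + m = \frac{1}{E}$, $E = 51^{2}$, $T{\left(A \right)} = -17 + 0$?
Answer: $- \frac{2156229}{10186228482469} \approx -2.1168 \cdot 10^{-7}$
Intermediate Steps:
$T{\left(A \right)} = -17$
$X{\left(Z \right)} = - \frac{1}{829}$
$E = 2601$
$p = - \frac{3916013621}{829}$ ($p = -4723780 - \frac{1}{829} = - \frac{3916013621}{829} \approx -4.7238 \cdot 10^{6}$)
$m = - \frac{23408}{2601}$ ($m = -9 + \frac{1}{2601} = - \frac{23408}{2601} \approx -8.9996$)
$u{\left(G \right)} = - \frac{46816}{2601} + 2 G$ ($u{\left(G \right)} = 2 \left(G - \frac{23408}{2601}\right) = 2 \left(- \frac{23408}{2601} + G\right) = - \frac{46816}{2601} + 2 G$)
$\frac{1}{p + u{\left(-148 \right)}} = \frac{1}{- \frac{3916013621}{829} + \left(- \frac{46816}{2601} + 2 \left(-148\right)\right)} = \frac{1}{- \frac{3916013621}{829} - \frac{816712}{2601}} = \frac{1}{- \frac{10186228482469}{2156229}} = - \frac{2156229}{10186228482469}$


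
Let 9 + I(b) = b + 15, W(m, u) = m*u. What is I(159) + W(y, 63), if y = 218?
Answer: 13899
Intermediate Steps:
I(b) = 6 + b (I(b) = -9 + (b + 15) = -9 + (15 + b) = 6 + b)
I(159) + W(y, 63) = (6 + 159) + 218*63 = 165 + 13734 = 13899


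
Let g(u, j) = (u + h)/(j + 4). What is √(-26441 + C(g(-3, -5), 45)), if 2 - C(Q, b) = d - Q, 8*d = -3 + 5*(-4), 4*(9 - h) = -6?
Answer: I*√423098/4 ≈ 162.61*I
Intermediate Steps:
h = 21/2 (h = 9 - ¼*(-6) = 9 + 3/2 = 21/2 ≈ 10.500)
g(u, j) = (21/2 + u)/(4 + j) (g(u, j) = (u + 21/2)/(j + 4) = (21/2 + u)/(4 + j))
d = -23/8 (d = (-3 + 5*(-4))/8 = (-3 - 20)/8 = (⅛)*(-23) = -23/8 ≈ -2.8750)
C(Q, b) = 39/8 + Q (C(Q, b) = 2 - (-23/8 - Q) = 2 + (23/8 + Q) = 39/8 + Q)
√(-26441 + C(g(-3, -5), 45)) = √(-26441 + (39/8 + (21/2 - 3)/(4 - 5))) = √(-26441 + (39/8 + (15/2)/(-1))) = √(-26441 + (39/8 - 1*15/2)) = √(-26441 + (39/8 - 15/2)) = √(-26441 - 21/8) = √(-211549/8) = I*√423098/4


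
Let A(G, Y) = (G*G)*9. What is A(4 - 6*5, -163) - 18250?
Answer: -12166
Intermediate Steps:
A(G, Y) = 9*G² (A(G, Y) = G²*9 = 9*G²)
A(4 - 6*5, -163) - 18250 = 9*(4 - 6*5)² - 18250 = 9*(4 - 30)² - 18250 = 9*(-26)² - 18250 = 9*676 - 18250 = 6084 - 18250 = -12166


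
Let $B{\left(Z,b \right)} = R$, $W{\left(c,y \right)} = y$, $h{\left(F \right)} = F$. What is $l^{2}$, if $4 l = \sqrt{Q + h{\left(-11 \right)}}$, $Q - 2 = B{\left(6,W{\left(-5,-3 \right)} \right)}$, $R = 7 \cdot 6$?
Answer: $\frac{33}{16} \approx 2.0625$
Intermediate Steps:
$R = 42$
$B{\left(Z,b \right)} = 42$
$Q = 44$ ($Q = 2 + 42 = 44$)
$l = \frac{\sqrt{33}}{4}$ ($l = \frac{\sqrt{44 - 11}}{4} = \frac{\sqrt{33}}{4} \approx 1.4361$)
$l^{2} = \left(\frac{\sqrt{33}}{4}\right)^{2} = \frac{33}{16}$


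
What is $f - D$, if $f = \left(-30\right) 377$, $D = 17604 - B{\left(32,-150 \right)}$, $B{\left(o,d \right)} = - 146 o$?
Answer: $-33586$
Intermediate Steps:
$D = 22276$ ($D = 17604 - \left(-146\right) 32 = 17604 - -4672 = 17604 + 4672 = 22276$)
$f = -11310$
$f - D = -11310 - 22276 = -33586$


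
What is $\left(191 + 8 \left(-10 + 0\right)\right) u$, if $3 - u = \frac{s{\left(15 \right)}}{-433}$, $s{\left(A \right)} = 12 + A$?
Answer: $\frac{147186}{433} \approx 339.92$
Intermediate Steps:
$u = \frac{1326}{433}$ ($u = 3 - \frac{12 + 15}{-433} = 3 - 27 \left(- \frac{1}{433}\right) = 3 - - \frac{27}{433} = 3 + \frac{27}{433} = \frac{1326}{433} \approx 3.0624$)
$\left(191 + 8 \left(-10 + 0\right)\right) u = \left(191 + 8 \left(-10 + 0\right)\right) \frac{1326}{433} = \left(191 + 8 \left(-10\right)\right) \frac{1326}{433} = \left(191 - 80\right) \frac{1326}{433} = 111 \cdot \frac{1326}{433} = \frac{147186}{433}$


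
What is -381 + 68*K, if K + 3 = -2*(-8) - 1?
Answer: 435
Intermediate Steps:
K = 12 (K = -3 + (-2*(-8) - 1) = -3 + (16 - 1) = -3 + 15 = 12)
-381 + 68*K = -381 + 68*12 = -381 + 816 = 435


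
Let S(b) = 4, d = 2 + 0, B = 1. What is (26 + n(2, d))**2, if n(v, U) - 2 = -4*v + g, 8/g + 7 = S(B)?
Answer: 2704/9 ≈ 300.44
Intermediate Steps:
d = 2
g = -8/3 (g = 8/(-7 + 4) = 8/(-3) = 8*(-1/3) = -8/3 ≈ -2.6667)
n(v, U) = -2/3 - 4*v (n(v, U) = 2 + (-4*v - 8/3) = 2 + (-8/3 - 4*v) = -2/3 - 4*v)
(26 + n(2, d))**2 = (26 + (-2/3 - 4*2))**2 = (26 + (-2/3 - 8))**2 = (26 - 26/3)**2 = (52/3)**2 = 2704/9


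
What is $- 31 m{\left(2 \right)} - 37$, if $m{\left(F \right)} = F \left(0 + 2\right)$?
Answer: $-161$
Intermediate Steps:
$m{\left(F \right)} = 2 F$ ($m{\left(F \right)} = F 2 = 2 F$)
$- 31 m{\left(2 \right)} - 37 = - 31 \cdot 2 \cdot 2 - 37 = \left(-31\right) 4 - 37 = -124 - 37 = -161$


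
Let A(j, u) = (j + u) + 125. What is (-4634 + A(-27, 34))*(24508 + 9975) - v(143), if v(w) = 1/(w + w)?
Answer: -44399345277/286 ≈ -1.5524e+8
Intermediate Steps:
A(j, u) = 125 + j + u
v(w) = 1/(2*w)
(-4634 + A(-27, 34))*(24508 + 9975) - v(143) = (-4634 + (125 - 27 + 34))*(24508 + 9975) - 1/(2*143) = (-4634 + 132)*34483 - 1/(2*143) = -4502*34483 - 1*1/286 = -155242466 - 1/286 = -44399345277/286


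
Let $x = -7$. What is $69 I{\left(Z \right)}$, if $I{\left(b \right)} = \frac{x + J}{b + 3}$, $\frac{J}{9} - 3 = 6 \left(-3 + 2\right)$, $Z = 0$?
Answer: $-782$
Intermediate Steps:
$J = -27$ ($J = 27 + 9 \cdot 6 \left(-3 + 2\right) = 27 + 9 \cdot 6 \left(-1\right) = 27 + 9 \left(-6\right) = 27 - 54 = -27$)
$I{\left(b \right)} = - \frac{34}{3 + b}$ ($I{\left(b \right)} = \frac{-7 - 27}{b + 3} = - \frac{34}{3 + b}$)
$69 I{\left(Z \right)} = 69 \left(- \frac{34}{3 + 0}\right) = 69 \left(- \frac{34}{3}\right) = -782$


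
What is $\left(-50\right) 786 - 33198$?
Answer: $-72498$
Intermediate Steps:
$\left(-50\right) 786 - 33198 = -39300 - 33198 = -72498$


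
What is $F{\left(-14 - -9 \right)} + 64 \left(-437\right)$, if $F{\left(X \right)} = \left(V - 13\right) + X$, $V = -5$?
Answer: $-27991$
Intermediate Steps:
$F{\left(X \right)} = -18 + X$ ($F{\left(X \right)} = \left(-5 - 13\right) + X = -18 + X$)
$F{\left(-14 - -9 \right)} + 64 \left(-437\right) = \left(-18 - 5\right) + 64 \left(-437\right) = \left(-18 + \left(-14 + 9\right)\right) - 27968 = \left(-18 - 5\right) - 27968 = -23 - 27968 = -27991$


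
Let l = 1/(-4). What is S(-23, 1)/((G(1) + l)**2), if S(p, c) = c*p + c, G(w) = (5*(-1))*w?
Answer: -352/441 ≈ -0.79819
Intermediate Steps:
G(w) = -5*w
S(p, c) = c + c*p
l = -1/4 ≈ -0.25000
S(-23, 1)/((G(1) + l)**2) = (1*(1 - 23))/((-5*1 - 1/4)**2) = (1*(-22))/((-5 - 1/4)**2) = -22/((-21/4)**2) = -22/441/16 = -22*16/441 = -352/441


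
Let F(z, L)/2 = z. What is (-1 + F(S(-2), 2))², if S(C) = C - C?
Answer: 1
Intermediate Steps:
S(C) = 0
F(z, L) = 2*z
(-1 + F(S(-2), 2))² = (-1 + 2*0)² = (-1 + 0)² = (-1)² = 1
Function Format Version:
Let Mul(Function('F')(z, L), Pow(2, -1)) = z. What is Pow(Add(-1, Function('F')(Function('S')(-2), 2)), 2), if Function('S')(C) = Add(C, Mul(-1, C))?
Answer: 1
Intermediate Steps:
Function('S')(C) = 0
Function('F')(z, L) = Mul(2, z)
Pow(Add(-1, Function('F')(Function('S')(-2), 2)), 2) = Pow(Add(-1, Mul(2, 0)), 2) = Pow(Add(-1, 0), 2) = Pow(-1, 2) = 1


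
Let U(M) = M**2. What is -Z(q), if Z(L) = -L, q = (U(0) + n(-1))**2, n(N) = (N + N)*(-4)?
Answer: 64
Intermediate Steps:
n(N) = -8*N (n(N) = (2*N)*(-4) = -8*N)
q = 64 (q = (0**2 - 8*(-1))**2 = (0 + 8)**2 = 8**2 = 64)
-Z(q) = -(-1)*64 = -1*(-64) = 64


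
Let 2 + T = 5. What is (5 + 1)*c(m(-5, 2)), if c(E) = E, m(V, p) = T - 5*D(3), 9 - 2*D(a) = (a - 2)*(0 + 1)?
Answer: -102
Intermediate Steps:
T = 3 (T = -2 + 5 = 3)
D(a) = 11/2 - a/2 (D(a) = 9/2 - (a - 2)*(0 + 1)/2 = 9/2 - (-2 + a)/2 = 9/2 + (1 - a/2) = 11/2 - a/2)
m(V, p) = -17 (m(V, p) = 3 - 5*(11/2 - ½*3) = 3 - 5*(11/2 - 3/2) = 3 - 5*4 = 3 - 20 = -17)
(5 + 1)*c(m(-5, 2)) = (5 + 1)*(-17) = 6*(-17) = -102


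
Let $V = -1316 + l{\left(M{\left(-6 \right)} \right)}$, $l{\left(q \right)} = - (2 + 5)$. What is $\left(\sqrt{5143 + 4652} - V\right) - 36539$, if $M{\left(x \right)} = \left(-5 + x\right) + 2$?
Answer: $-35216 + \sqrt{9795} \approx -35117.0$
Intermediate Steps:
$M{\left(x \right)} = -3 + x$
$l{\left(q \right)} = -7$ ($l{\left(q \right)} = \left(-1\right) 7 = -7$)
$V = -1323$ ($V = -1316 - 7 = -1323$)
$\left(\sqrt{5143 + 4652} - V\right) - 36539 = \left(\sqrt{5143 + 4652} - -1323\right) - 36539 = \left(\sqrt{9795} + 1323\right) - 36539 = \left(1323 + \sqrt{9795}\right) - 36539 = -35216 + \sqrt{9795}$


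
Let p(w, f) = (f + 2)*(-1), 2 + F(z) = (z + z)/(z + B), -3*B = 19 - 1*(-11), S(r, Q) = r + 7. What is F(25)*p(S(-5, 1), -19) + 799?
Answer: 2465/3 ≈ 821.67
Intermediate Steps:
S(r, Q) = 7 + r
B = -10 (B = -(19 - 1*(-11))/3 = -(19 + 11)/3 = -⅓*30 = -10)
F(z) = -2 + 2*z/(-10 + z) (F(z) = -2 + (z + z)/(z - 10) = -2 + (2*z)/(-10 + z) = -2 + 2*z/(-10 + z))
p(w, f) = -2 - f (p(w, f) = (2 + f)*(-1) = -2 - f)
F(25)*p(S(-5, 1), -19) + 799 = (20/(-10 + 25))*(-2 - 1*(-19)) + 799 = (20/15)*(-2 + 19) + 799 = (20*(1/15))*17 + 799 = (4/3)*17 + 799 = 68/3 + 799 = 2465/3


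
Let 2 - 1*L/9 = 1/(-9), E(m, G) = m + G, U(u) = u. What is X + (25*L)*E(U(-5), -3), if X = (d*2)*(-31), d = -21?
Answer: -2498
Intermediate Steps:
E(m, G) = G + m
L = 19 (L = 18 - 9/(-9) = 18 - 9*(-1/9) = 18 + 1 = 19)
X = 1302 (X = -21*2*(-31) = -42*(-31) = 1302)
X + (25*L)*E(U(-5), -3) = 1302 + (25*19)*(-3 - 5) = 1302 + 475*(-8) = 1302 - 3800 = -2498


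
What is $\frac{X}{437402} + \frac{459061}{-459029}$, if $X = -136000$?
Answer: $- \frac{131611071761}{100390101329} \approx -1.311$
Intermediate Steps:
$\frac{X}{437402} + \frac{459061}{-459029} = - \frac{136000}{437402} + \frac{459061}{-459029} = \left(-136000\right) \frac{1}{437402} + 459061 \left(- \frac{1}{459029}\right) = - \frac{68000}{218701} - \frac{459061}{459029} = - \frac{131611071761}{100390101329}$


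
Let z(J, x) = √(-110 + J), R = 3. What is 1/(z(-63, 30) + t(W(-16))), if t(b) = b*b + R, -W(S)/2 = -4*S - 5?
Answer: 13927/193961502 - I*√173/193961502 ≈ 7.1803e-5 - 6.7812e-8*I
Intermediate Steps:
W(S) = 10 + 8*S (W(S) = -2*(-4*S - 5) = -2*(-5 - 4*S) = 10 + 8*S)
t(b) = 3 + b² (t(b) = b*b + 3 = b² + 3 = 3 + b²)
1/(z(-63, 30) + t(W(-16))) = 1/(√(-110 - 63) + (3 + (10 + 8*(-16))²)) = 1/(√(-173) + (3 + (10 - 128)²)) = 1/(I*√173 + (3 + (-118)²)) = 1/(I*√173 + (3 + 13924)) = 1/(I*√173 + 13927) = 1/(13927 + I*√173)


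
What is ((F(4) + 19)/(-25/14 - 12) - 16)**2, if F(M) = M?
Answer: 11628100/37249 ≈ 312.17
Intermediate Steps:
((F(4) + 19)/(-25/14 - 12) - 16)**2 = ((4 + 19)/(-25/14 - 12) - 16)**2 = (23/(-25*1/14 - 12) - 16)**2 = (23/(-25/14 - 12) - 16)**2 = (23/(-193/14) - 16)**2 = (23*(-14/193) - 16)**2 = (-322/193 - 16)**2 = (-3410/193)**2 = 11628100/37249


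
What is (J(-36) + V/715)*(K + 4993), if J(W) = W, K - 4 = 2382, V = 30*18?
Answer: -37190160/143 ≈ -2.6007e+5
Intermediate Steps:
V = 540
K = 2386 (K = 4 + 2382 = 2386)
(J(-36) + V/715)*(K + 4993) = (-36 + 540/715)*(2386 + 4993) = (-36 + 540*(1/715))*7379 = (-36 + 108/143)*7379 = -5040/143*7379 = -37190160/143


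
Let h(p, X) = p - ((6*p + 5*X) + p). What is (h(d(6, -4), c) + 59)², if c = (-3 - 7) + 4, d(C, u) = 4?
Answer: 4225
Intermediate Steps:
c = -6 (c = -10 + 4 = -6)
h(p, X) = -6*p - 5*X (h(p, X) = p - ((5*X + 6*p) + p) = p - (5*X + 7*p) = p + (-7*p - 5*X) = -6*p - 5*X)
(h(d(6, -4), c) + 59)² = ((-6*4 - 5*(-6)) + 59)² = ((-24 + 30) + 59)² = (6 + 59)² = 65² = 4225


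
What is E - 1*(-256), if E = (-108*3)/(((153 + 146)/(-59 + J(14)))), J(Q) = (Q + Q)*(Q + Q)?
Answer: -158356/299 ≈ -529.62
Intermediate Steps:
J(Q) = 4*Q**2 (J(Q) = (2*Q)*(2*Q) = 4*Q**2)
E = -234900/299 (E = (-108*3)/(((153 + 146)/(-59 + 4*14**2))) = -324/(299/(-59 + 4*196)) = -324/(299/(-59 + 784)) = -324/(299/725) = -324/(299*(1/725)) = -324/299/725 = -324*725/299 = -234900/299 ≈ -785.62)
E - 1*(-256) = -234900/299 - 1*(-256) = -234900/299 + 256 = -158356/299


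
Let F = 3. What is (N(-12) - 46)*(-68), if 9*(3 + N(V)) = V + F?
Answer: 3400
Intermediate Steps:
N(V) = -8/3 + V/9 (N(V) = -3 + (V + 3)/9 = -3 + (3 + V)/9 = -3 + (⅓ + V/9) = -8/3 + V/9)
(N(-12) - 46)*(-68) = ((-8/3 + (⅑)*(-12)) - 46)*(-68) = ((-8/3 - 4/3) - 46)*(-68) = (-4 - 46)*(-68) = -50*(-68) = 3400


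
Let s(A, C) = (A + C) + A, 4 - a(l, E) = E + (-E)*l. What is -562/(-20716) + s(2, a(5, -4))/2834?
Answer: 356745/14677286 ≈ 0.024306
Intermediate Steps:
a(l, E) = 4 - E + E*l (a(l, E) = 4 - (E + (-E)*l) = 4 - (E - E*l) = 4 + (-E + E*l) = 4 - E + E*l)
s(A, C) = C + 2*A
-562/(-20716) + s(2, a(5, -4))/2834 = -562/(-20716) + ((4 - 1*(-4) - 4*5) + 2*2)/2834 = -562*(-1/20716) + ((4 + 4 - 20) + 4)*(1/2834) = 281/10358 + (-12 + 4)*(1/2834) = 281/10358 - 8*1/2834 = 281/10358 - 4/1417 = 356745/14677286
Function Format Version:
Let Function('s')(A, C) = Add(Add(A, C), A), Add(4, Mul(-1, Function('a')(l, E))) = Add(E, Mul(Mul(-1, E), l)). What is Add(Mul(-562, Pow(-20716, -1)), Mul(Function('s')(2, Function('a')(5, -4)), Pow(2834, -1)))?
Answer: Rational(356745, 14677286) ≈ 0.024306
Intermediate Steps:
Function('a')(l, E) = Add(4, Mul(-1, E), Mul(E, l)) (Function('a')(l, E) = Add(4, Mul(-1, Add(E, Mul(Mul(-1, E), l)))) = Add(4, Mul(-1, Add(E, Mul(-1, E, l)))) = Add(4, Add(Mul(-1, E), Mul(E, l))) = Add(4, Mul(-1, E), Mul(E, l)))
Function('s')(A, C) = Add(C, Mul(2, A))
Add(Mul(-562, Pow(-20716, -1)), Mul(Function('s')(2, Function('a')(5, -4)), Pow(2834, -1))) = Add(Mul(-562, Pow(-20716, -1)), Mul(Add(Add(4, Mul(-1, -4), Mul(-4, 5)), Mul(2, 2)), Pow(2834, -1))) = Add(Mul(-562, Rational(-1, 20716)), Mul(Add(Add(4, 4, -20), 4), Rational(1, 2834))) = Add(Rational(281, 10358), Mul(Add(-12, 4), Rational(1, 2834))) = Add(Rational(281, 10358), Mul(-8, Rational(1, 2834))) = Add(Rational(281, 10358), Rational(-4, 1417)) = Rational(356745, 14677286)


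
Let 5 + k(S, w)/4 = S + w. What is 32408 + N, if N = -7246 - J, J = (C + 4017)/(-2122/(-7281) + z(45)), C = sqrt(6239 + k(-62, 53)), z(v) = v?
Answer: 8268349477/329767 - 21843*sqrt(687)/329767 ≈ 25072.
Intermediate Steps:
k(S, w) = -20 + 4*S + 4*w (k(S, w) = -20 + 4*(S + w) = -20 + (4*S + 4*w) = -20 + 4*S + 4*w)
C = 3*sqrt(687) (C = sqrt(6239 + (-20 + 4*(-62) + 4*53)) = sqrt(6239 + (-20 - 248 + 212)) = sqrt(6239 - 56) = sqrt(6183) = 3*sqrt(687) ≈ 78.632)
J = 29247777/329767 + 21843*sqrt(687)/329767 (J = (3*sqrt(687) + 4017)/(-2122/(-7281) + 45) = (4017 + 3*sqrt(687))/(-2122*(-1/7281) + 45) = (4017 + 3*sqrt(687))/(2122/7281 + 45) = (4017 + 3*sqrt(687))/(329767/7281) = (4017 + 3*sqrt(687))*(7281/329767) = 29247777/329767 + 21843*sqrt(687)/329767 ≈ 90.428)
N = -2418739459/329767 - 21843*sqrt(687)/329767 (N = -7246 - (29247777/329767 + 21843*sqrt(687)/329767) = -7246 + (-29247777/329767 - 21843*sqrt(687)/329767) = -2418739459/329767 - 21843*sqrt(687)/329767 ≈ -7336.4)
32408 + N = 32408 + (-2418739459/329767 - 21843*sqrt(687)/329767) = 8268349477/329767 - 21843*sqrt(687)/329767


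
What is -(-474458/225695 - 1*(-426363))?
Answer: -96227522827/225695 ≈ -4.2636e+5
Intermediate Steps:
-(-474458/225695 - 1*(-426363)) = -(-474458*1/225695 + 426363) = -(-474458/225695 + 426363) = -1*96227522827/225695 = -96227522827/225695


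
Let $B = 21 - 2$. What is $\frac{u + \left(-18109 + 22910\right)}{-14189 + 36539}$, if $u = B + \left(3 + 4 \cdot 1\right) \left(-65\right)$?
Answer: $\frac{291}{1490} \approx 0.1953$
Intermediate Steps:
$B = 19$ ($B = 21 - 2 = 19$)
$u = -436$ ($u = 19 + \left(3 + 4 \cdot 1\right) \left(-65\right) = 19 + \left(3 + 4\right) \left(-65\right) = 19 + 7 \left(-65\right) = 19 - 455 = -436$)
$\frac{u + \left(-18109 + 22910\right)}{-14189 + 36539} = \frac{-436 + \left(-18109 + 22910\right)}{-14189 + 36539} = \frac{-436 + 4801}{22350} = 4365 \cdot \frac{1}{22350} = \frac{291}{1490}$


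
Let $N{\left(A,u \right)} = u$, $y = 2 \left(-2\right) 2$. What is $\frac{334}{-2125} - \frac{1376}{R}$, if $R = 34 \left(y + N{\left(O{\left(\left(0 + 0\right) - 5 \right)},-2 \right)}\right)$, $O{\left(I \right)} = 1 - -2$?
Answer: $\frac{8266}{2125} \approx 3.8899$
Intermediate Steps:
$O{\left(I \right)} = 3$ ($O{\left(I \right)} = 1 + 2 = 3$)
$y = -8$ ($y = \left(-4\right) 2 = -8$)
$R = -340$ ($R = 34 \left(-8 - 2\right) = 34 \left(-10\right) = -340$)
$\frac{334}{-2125} - \frac{1376}{R} = \frac{334}{-2125} - \frac{1376}{-340} = 334 \left(- \frac{1}{2125}\right) - - \frac{344}{85} = - \frac{334}{2125} + \frac{344}{85} = \frac{8266}{2125}$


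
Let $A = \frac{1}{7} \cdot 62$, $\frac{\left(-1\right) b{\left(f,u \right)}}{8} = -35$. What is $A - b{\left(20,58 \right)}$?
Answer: $- \frac{1898}{7} \approx -271.14$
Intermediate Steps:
$b{\left(f,u \right)} = 280$ ($b{\left(f,u \right)} = \left(-8\right) \left(-35\right) = 280$)
$A = \frac{62}{7}$ ($A = \frac{1}{7} \cdot 62 = \frac{62}{7} \approx 8.8571$)
$A - b{\left(20,58 \right)} = \frac{62}{7} - 280 = - \frac{1898}{7}$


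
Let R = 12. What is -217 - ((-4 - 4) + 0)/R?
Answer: -649/3 ≈ -216.33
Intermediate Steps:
-217 - ((-4 - 4) + 0)/R = -217 - ((-4 - 4) + 0)/12 = -217 - (-8 + 0)/12 = -217 - (-8)/12 = -217 - 1*(-⅔) = -217 + ⅔ = -649/3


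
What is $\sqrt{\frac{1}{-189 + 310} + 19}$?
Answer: $\frac{10 \sqrt{23}}{11} \approx 4.3598$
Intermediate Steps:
$\sqrt{\frac{1}{-189 + 310} + 19} = \sqrt{\frac{1}{121} + 19} = \sqrt{\frac{2300}{121}} = \frac{10 \sqrt{23}}{11}$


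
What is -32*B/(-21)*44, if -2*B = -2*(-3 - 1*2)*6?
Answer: -14080/7 ≈ -2011.4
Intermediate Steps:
B = -30 (B = -(-2*(-3 - 1*2))*6/2 = -(-2*(-3 - 2))*6/2 = -(-2*(-5))*6/2 = -5*6 = -½*60 = -30)
-32*B/(-21)*44 = -(-960)/(-21)*44 = -(-960)*(-1)/21*44 = -32*10/7*44 = -320/7*44 = -14080/7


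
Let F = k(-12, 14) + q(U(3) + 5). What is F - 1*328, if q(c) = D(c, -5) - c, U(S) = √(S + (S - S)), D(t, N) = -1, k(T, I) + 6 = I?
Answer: -326 - √3 ≈ -327.73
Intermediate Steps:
k(T, I) = -6 + I
U(S) = √S (U(S) = √(S + 0) = √S)
q(c) = -1 - c
F = 2 - √3 (F = (-6 + 14) + (-1 - (√3 + 5)) = 8 + (-1 - (5 + √3)) = 8 + (-1 + (-5 - √3)) = 8 + (-6 - √3) = 2 - √3 ≈ 0.26795)
F - 1*328 = (2 - √3) - 1*328 = (2 - √3) - 328 = -326 - √3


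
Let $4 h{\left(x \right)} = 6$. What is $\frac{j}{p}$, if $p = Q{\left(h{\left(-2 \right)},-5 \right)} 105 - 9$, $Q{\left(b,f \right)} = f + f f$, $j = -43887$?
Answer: $- \frac{14629}{697} \approx -20.989$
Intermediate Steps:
$h{\left(x \right)} = \frac{3}{2}$ ($h{\left(x \right)} = \frac{1}{4} \cdot 6 = \frac{3}{2}$)
$Q{\left(b,f \right)} = f + f^{2}$
$p = 2091$ ($p = - 5 \left(1 - 5\right) 105 - 9 = \left(-5\right) \left(-4\right) 105 - 9 = 20 \cdot 105 - 9 = 2100 - 9 = 2091$)
$\frac{j}{p} = - \frac{43887}{2091} = \left(-43887\right) \frac{1}{2091} = - \frac{14629}{697}$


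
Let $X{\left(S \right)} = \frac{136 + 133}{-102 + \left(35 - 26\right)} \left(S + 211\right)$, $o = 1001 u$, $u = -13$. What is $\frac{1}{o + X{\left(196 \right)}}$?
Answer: $- \frac{93}{1319692} \approx -7.0471 \cdot 10^{-5}$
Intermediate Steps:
$o = -13013$ ($o = 1001 \left(-13\right) = -13013$)
$X{\left(S \right)} = - \frac{56759}{93} - \frac{269 S}{93}$ ($X{\left(S \right)} = \frac{269}{-102 + 9} \left(211 + S\right) = \frac{269}{-93} \left(211 + S\right) = 269 \left(- \frac{1}{93}\right) \left(211 + S\right) = - \frac{269 \left(211 + S\right)}{93} = - \frac{56759}{93} - \frac{269 S}{93}$)
$\frac{1}{o + X{\left(196 \right)}} = \frac{1}{-13013 - \frac{109483}{93}} = \frac{1}{- \frac{1319692}{93}} = - \frac{93}{1319692}$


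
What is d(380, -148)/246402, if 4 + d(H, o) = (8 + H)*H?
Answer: 73718/123201 ≈ 0.59836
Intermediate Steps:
d(H, o) = -4 + H*(8 + H) (d(H, o) = -4 + (8 + H)*H = -4 + H*(8 + H))
d(380, -148)/246402 = (-4 + 380² + 8*380)/246402 = (-4 + 144400 + 3040)*(1/246402) = 147436*(1/246402) = 73718/123201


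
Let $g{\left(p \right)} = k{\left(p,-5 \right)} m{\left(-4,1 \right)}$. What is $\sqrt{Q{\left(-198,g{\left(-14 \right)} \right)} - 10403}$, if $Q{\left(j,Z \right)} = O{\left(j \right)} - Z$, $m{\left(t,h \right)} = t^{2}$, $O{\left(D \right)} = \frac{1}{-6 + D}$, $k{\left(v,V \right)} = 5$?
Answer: $\frac{i \sqrt{109065183}}{102} \approx 102.39 i$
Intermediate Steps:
$g{\left(p \right)} = 80$ ($g{\left(p \right)} = 5 \left(-4\right)^{2} = 5 \cdot 16 = 80$)
$Q{\left(j,Z \right)} = \frac{1}{-6 + j} - Z$
$\sqrt{Q{\left(-198,g{\left(-14 \right)} \right)} - 10403} = \sqrt{\frac{1 - 80 \left(-6 - 198\right)}{-6 - 198} - 10403} = \sqrt{\frac{1 - 80 \left(-204\right)}{-204} - 10403} = \sqrt{- \frac{1 + 16320}{204} - 10403} = \sqrt{\left(- \frac{1}{204}\right) 16321 - 10403} = \sqrt{- \frac{16321}{204} - 10403} = \sqrt{- \frac{2138533}{204}} = \frac{i \sqrt{109065183}}{102}$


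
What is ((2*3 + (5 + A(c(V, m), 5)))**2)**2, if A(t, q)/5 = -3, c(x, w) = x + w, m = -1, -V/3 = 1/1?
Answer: 256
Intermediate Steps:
V = -3 (V = -3/1 = -3*1 = -3)
c(x, w) = w + x
A(t, q) = -15 (A(t, q) = 5*(-3) = -15)
((2*3 + (5 + A(c(V, m), 5)))**2)**2 = ((2*3 + (5 - 15))**2)**2 = ((6 - 10)**2)**2 = ((-4)**2)**2 = 16**2 = 256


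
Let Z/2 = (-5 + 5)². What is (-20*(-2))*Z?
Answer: 0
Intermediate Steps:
Z = 0 (Z = 2*(-5 + 5)² = 2*0² = 2*0 = 0)
(-20*(-2))*Z = -20*(-2)*0 = 40*0 = 0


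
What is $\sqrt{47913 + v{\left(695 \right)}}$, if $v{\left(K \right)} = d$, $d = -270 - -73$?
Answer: $2 \sqrt{11929} \approx 218.44$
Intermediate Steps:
$d = -197$ ($d = -270 + 73 = -197$)
$v{\left(K \right)} = -197$
$\sqrt{47913 + v{\left(695 \right)}} = \sqrt{47913 - 197} = \sqrt{47716} = 2 \sqrt{11929}$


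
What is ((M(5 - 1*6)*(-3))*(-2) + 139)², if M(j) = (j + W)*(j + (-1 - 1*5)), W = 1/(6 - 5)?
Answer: 19321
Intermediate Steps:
W = 1 (W = 1/1 = 1)
M(j) = (1 + j)*(-6 + j) (M(j) = (j + 1)*(j + (-1 - 1*5)) = (1 + j)*(j + (-1 - 5)) = (1 + j)*(j - 6) = (1 + j)*(-6 + j))
((M(5 - 1*6)*(-3))*(-2) + 139)² = (((-6 + (5 - 1*6)² - 5*(5 - 1*6))*(-3))*(-2) + 139)² = (((-6 + (5 - 6)² - 5*(5 - 6))*(-3))*(-2) + 139)² = (((-6 + (-1)² - 5*(-1))*(-3))*(-2) + 139)² = (((-6 + 1 + 5)*(-3))*(-2) + 139)² = ((0*(-3))*(-2) + 139)² = (0*(-2) + 139)² = (0 + 139)² = 139² = 19321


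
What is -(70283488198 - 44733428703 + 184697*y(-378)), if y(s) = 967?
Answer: -25728661494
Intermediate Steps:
-(70283488198 - 44733428703 + 184697*y(-378)) = -(70462090197 - 44733428703) = -184697/(1/(967 + (380534 - 242199))) = -184697/(1/(967 + 138335)) = -184697/(1/139302) = -184697/1/139302 = -184697*139302 = -25728661494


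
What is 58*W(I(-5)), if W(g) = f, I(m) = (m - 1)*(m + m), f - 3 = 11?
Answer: 812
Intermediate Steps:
f = 14 (f = 3 + 11 = 14)
I(m) = 2*m*(-1 + m) (I(m) = (-1 + m)*(2*m) = 2*m*(-1 + m))
W(g) = 14
58*W(I(-5)) = 58*14 = 812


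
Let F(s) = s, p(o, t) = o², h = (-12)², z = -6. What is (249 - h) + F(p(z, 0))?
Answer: 141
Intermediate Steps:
h = 144
(249 - h) + F(p(z, 0)) = (249 - 1*144) + (-6)² = (249 - 144) + 36 = 105 + 36 = 141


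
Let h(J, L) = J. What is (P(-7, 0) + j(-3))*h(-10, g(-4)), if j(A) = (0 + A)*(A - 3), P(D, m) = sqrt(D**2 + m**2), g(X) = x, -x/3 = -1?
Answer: -250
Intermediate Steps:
x = 3 (x = -3*(-1) = 3)
g(X) = 3
j(A) = A*(-3 + A)
(P(-7, 0) + j(-3))*h(-10, g(-4)) = (sqrt((-7)**2 + 0**2) - 3*(-3 - 3))*(-10) = (sqrt(49 + 0) - 3*(-6))*(-10) = (sqrt(49) + 18)*(-10) = (7 + 18)*(-10) = 25*(-10) = -250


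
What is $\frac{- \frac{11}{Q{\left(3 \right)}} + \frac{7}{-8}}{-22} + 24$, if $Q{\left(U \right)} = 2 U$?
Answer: $\frac{12737}{528} \approx 24.123$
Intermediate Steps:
$\frac{- \frac{11}{Q{\left(3 \right)}} + \frac{7}{-8}}{-22} + 24 = \frac{- \frac{11}{2 \cdot 3} + \frac{7}{-8}}{-22} + 24 = - \frac{- \frac{11}{6} + 7 \left(- \frac{1}{8}\right)}{22} + 24 = - \frac{\left(-11\right) \frac{1}{6} - \frac{7}{8}}{22} + 24 = - \frac{- \frac{11}{6} - \frac{7}{8}}{22} + 24 = \left(- \frac{1}{22}\right) \left(- \frac{65}{24}\right) + 24 = \frac{65}{528} + 24 = \frac{12737}{528}$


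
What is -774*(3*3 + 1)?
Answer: -7740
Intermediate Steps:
-774*(3*3 + 1) = -774*(9 + 1) = -774*10 = -7740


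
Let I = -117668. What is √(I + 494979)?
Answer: √377311 ≈ 614.26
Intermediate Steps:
√(I + 494979) = √(-117668 + 494979) = √377311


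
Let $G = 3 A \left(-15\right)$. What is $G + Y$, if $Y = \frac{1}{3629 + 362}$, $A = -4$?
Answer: $\frac{718381}{3991} \approx 180.0$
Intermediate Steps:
$G = 180$ ($G = 3 \left(-4\right) \left(-15\right) = \left(-12\right) \left(-15\right) = 180$)
$Y = \frac{1}{3991} \approx 0.00025056$
$G + Y = 180 + \frac{1}{3991} = \frac{718381}{3991}$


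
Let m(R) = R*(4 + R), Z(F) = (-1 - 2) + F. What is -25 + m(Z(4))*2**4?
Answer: 55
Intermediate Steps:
Z(F) = -3 + F
-25 + m(Z(4))*2**4 = -25 + ((-3 + 4)*(4 + (-3 + 4)))*2**4 = -25 + (1*(4 + 1))*16 = -25 + (1*5)*16 = -25 + 5*16 = -25 + 80 = 55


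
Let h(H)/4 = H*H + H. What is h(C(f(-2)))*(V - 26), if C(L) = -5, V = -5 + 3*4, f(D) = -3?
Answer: -1520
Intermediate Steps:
V = 7 (V = -5 + 12 = 7)
h(H) = 4*H + 4*H² (h(H) = 4*(H*H + H) = 4*(H² + H) = 4*(H + H²) = 4*H + 4*H²)
h(C(f(-2)))*(V - 26) = (4*(-5)*(1 - 5))*(7 - 26) = (4*(-5)*(-4))*(-19) = 80*(-19) = -1520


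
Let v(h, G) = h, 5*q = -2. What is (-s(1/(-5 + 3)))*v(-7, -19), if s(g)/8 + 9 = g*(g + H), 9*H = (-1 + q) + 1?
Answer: -21994/45 ≈ -488.76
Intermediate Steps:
q = -2/5 (q = (1/5)*(-2) = -2/5 ≈ -0.40000)
H = -2/45 (H = ((-1 - 2/5) + 1)/9 = (-7/5 + 1)/9 = (1/9)*(-2/5) = -2/45 ≈ -0.044444)
s(g) = -72 + 8*g*(-2/45 + g) (s(g) = -72 + 8*(g*(g - 2/45)) = -72 + 8*(g*(-2/45 + g)) = -72 + 8*g*(-2/45 + g))
(-s(1/(-5 + 3)))*v(-7, -19) = -(-72 + 8*(1/(-5 + 3))**2 - 16/(45*(-5 + 3)))*(-7) = -(-72 + 8*(1/(-2))**2 - 16/45/(-2))*(-7) = -(-72 + 8*(-1/2)**2 - 16/45*(-1/2))*(-7) = -(-72 + 8*(1/4) + 8/45)*(-7) = -(-72 + 2 + 8/45)*(-7) = -1*(-3142/45)*(-7) = (3142/45)*(-7) = -21994/45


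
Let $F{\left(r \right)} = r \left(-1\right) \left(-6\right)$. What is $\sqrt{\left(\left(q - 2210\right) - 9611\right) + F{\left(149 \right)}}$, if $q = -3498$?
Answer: $5 i \sqrt{577} \approx 120.1 i$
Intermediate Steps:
$F{\left(r \right)} = 6 r$ ($F{\left(r \right)} = - r \left(-6\right) = 6 r$)
$\sqrt{\left(\left(q - 2210\right) - 9611\right) + F{\left(149 \right)}} = \sqrt{\left(\left(-3498 - 2210\right) - 9611\right) + 6 \cdot 149} = \sqrt{\left(-5708 - 9611\right) + 894} = \sqrt{-15319 + 894} = \sqrt{-14425} = 5 i \sqrt{577}$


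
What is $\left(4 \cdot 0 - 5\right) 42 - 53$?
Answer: $-263$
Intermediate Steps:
$\left(4 \cdot 0 - 5\right) 42 - 53 = \left(0 - 5\right) 42 - 53 = \left(-5\right) 42 - 53 = -210 - 53 = -263$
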